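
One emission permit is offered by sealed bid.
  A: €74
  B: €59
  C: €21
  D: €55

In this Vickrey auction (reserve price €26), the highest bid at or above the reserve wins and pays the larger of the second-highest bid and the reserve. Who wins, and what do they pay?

A pays €59

Sorting bids: 74 (A) > 59 (B) > 55 (D) > 21 (C)
Highest eligible bid: A at €74.
max(second-highest €59, reserve €26) = €59; the reserve does not bind.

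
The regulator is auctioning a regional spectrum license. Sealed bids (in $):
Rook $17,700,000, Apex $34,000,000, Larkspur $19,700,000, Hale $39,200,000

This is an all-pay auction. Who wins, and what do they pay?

Hale pays $39,200,000

Sorting bids: 39,200,000 (Hale) > 34,000,000 (Apex) > 19,700,000 (Larkspur) > 17,700,000 (Rook)
Hale is highest and takes the item; every bidder forfeits their bid.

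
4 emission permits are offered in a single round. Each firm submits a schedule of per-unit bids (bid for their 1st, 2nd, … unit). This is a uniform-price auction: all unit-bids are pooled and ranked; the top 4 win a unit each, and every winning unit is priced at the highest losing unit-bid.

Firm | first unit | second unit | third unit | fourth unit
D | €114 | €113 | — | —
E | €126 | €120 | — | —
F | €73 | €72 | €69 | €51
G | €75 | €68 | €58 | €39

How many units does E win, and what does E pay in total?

Pooled unit-bids ranked (top 4): 126 (E-1), 120 (E-2), 114 (D-1), 113 (D-2)
Highest rejected unit-bid = €75.
E wins 2 unit(s) at €75 each.

E: 2 units, pays €150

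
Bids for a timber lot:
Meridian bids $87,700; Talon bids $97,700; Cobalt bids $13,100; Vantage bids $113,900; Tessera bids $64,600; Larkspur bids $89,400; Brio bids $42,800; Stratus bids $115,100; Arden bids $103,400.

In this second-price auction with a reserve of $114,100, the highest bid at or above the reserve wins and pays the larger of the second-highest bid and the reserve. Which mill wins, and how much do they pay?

Stratus pays $114,100

Bids ranked: 115,100 (Stratus) > 113,900 (Vantage) > 103,400 (Arden) > 97,700 (Talon) > 89,400 (Larkspur) > 87,700 (Meridian) > …
Stratus has the top bid at or above the reserve ($115,100).
max(second-highest $113,900, reserve $114,100) = $114,100.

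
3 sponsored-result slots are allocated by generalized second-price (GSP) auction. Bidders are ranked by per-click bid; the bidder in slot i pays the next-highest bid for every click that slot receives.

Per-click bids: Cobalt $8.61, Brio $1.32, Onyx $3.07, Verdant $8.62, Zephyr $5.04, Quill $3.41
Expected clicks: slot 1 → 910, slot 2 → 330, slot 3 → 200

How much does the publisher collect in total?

Per-click bids in order: $8.62 (Verdant) > $8.61 (Cobalt) > $5.04 (Zephyr) > $3.41 (Quill) > …
Slot 1: Verdant pays $8.61 × 910 = $7835.10
Slot 2: Cobalt pays $5.04 × 330 = $1663.20
Slot 3: Zephyr pays $3.41 × 200 = $682.00
Total = $10180.30

Total revenue: $10180.30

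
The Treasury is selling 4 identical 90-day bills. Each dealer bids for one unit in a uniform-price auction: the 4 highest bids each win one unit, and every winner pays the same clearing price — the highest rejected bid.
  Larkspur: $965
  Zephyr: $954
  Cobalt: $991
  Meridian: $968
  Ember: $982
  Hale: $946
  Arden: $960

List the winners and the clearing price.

Sorting: 991 (Cobalt), 982 (Ember), 968 (Meridian), 965 (Larkspur), 960 (Arden), 954 (Zephyr), …
The 4 highest are Cobalt, Ember, Meridian, Larkspur.
First losing bid is Arden's $960, which sets the uniform price.

Cobalt, Ember, Meridian, Larkspur; each pays $960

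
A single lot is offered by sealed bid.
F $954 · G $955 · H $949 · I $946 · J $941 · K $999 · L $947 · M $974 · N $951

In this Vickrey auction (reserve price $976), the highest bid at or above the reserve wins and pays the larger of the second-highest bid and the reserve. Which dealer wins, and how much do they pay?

Rule: the highest bid at or above the reserve wins and pays the larger of the second-highest bid and the reserve.
Bids in order: 999 (K) > 974 (M) > 955 (G) > 954 (F) > 951 (N) > 949 (H) > …
K has the top bid at or above the reserve ($999).
max(second-highest $974, reserve $976) = $976.

K pays $976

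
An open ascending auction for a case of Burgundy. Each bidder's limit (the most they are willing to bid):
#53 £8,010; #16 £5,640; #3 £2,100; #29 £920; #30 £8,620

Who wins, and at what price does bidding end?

Limits in order: 8,620 (#30) > 8,010 (#53) > 5,640 (#16) > 2,100 (#3) > 920 (#29)
#53 is the last rival to drop out, at £8,010; #30 remains and wins at that price.

#30 wins at £8,010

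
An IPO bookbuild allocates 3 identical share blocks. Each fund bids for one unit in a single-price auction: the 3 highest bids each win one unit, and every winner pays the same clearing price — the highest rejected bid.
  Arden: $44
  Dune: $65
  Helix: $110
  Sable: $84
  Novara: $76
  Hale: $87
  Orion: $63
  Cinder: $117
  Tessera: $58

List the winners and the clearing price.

Cinder, Helix, Hale; each pays $84

Sorting: 117 (Cinder), 110 (Helix), 87 (Hale), 84 (Sable), 76 (Novara), …
Winners (3 units): Cinder, Helix, Hale.
First losing bid is Sable's $84, which sets the uniform price.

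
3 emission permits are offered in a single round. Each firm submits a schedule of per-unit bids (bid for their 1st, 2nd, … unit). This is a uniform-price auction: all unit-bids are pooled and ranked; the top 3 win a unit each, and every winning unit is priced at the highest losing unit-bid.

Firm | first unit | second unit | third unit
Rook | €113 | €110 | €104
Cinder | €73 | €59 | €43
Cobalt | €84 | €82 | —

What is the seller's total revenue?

Total revenue: €252

Merging the schedules and taking the best 3: 113 (Rook-1), 110 (Rook-2), 104 (Rook-3)
Highest rejected unit-bid = €84.
Allocation: Rook 3. Every unit priced at €84.
Revenue = 3 × 84 = €252.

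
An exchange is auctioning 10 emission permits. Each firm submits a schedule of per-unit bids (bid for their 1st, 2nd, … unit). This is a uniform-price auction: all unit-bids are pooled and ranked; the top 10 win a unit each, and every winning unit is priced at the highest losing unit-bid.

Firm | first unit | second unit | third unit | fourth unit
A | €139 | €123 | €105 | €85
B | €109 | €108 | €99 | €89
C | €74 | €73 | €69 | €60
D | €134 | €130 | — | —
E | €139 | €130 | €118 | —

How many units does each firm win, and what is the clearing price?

Merging the schedules and taking the best 10: 139 (A-1), 139 (E-1), 134 (D-1), 130 (D-2), 130 (E-2), 123 (A-2), 118 (E-3), 109 (B-1), 108 (B-2), 105 (A-3)
First bid not allocated: €99.
Allocation: A 3, B 2, D 2, E 3.

A 3, B 2, D 2, E 3; clearing price €99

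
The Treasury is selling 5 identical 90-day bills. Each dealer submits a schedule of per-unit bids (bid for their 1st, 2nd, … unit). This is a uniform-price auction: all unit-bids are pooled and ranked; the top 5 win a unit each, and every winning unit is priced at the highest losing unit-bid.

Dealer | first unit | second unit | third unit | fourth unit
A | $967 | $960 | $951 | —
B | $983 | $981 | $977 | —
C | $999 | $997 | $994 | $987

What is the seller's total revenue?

Merging the schedules and taking the best 5: 999 (C-1), 997 (C-2), 994 (C-3), 987 (C-4), 983 (B-1)
The (k+1)-th unit-bid is $981.
Allocation: B 1, C 4. Every unit priced at $981.
Revenue = 5 × 981 = $4,905.

Total revenue: $4,905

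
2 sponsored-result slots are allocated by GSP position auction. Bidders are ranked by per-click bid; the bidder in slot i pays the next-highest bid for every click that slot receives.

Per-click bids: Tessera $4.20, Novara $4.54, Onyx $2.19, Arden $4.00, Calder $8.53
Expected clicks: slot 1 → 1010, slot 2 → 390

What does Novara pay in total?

Per-click bids in order: $8.53 (Calder) > $4.54 (Novara) > $4.20 (Tessera) > …
Novara holds slot 2 → pays next bid $4.20 × 390 clicks = $1638.00.

Novara pays $1638.00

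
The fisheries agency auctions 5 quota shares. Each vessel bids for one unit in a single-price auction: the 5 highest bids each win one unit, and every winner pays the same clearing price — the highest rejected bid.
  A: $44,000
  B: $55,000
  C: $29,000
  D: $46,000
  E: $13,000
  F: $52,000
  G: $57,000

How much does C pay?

Sorting: 57,000 (G), 55,000 (B), 52,000 (F), 46,000 (D), 44,000 (A), 29,000 (C), 13,000 (E)
Top 5: G, B, F, D, A.
First losing bid is C's $29,000, which sets the uniform price.
C does not win → pays $0.

C pays $0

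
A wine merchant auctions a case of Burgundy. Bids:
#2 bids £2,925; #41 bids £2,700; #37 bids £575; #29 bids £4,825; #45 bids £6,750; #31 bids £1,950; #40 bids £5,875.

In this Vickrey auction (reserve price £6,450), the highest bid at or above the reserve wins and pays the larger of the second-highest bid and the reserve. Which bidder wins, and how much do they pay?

#45 pays £6,450

Vickrey auction (reserve price £6,450): the highest bid at or above the reserve wins and pays the larger of the second-highest bid and the reserve.
Sorting bids: 6,750 (#45) > 5,875 (#40) > 4,825 (#29) > 2,925 (#2) > 2,700 (#41) > 1,950 (#31) > …
Highest eligible bid: #45 at £6,750.
max(second-highest £5,875, reserve £6,450) = £6,450.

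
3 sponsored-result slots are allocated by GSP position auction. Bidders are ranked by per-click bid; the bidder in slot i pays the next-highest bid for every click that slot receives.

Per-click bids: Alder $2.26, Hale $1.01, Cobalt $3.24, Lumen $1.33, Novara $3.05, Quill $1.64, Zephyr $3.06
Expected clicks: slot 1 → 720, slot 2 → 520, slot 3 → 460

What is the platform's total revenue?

Total revenue: $4828.80

Per-click bids in order: $3.24 (Cobalt) > $3.06 (Zephyr) > $3.05 (Novara) > $2.26 (Alder) > …
Slot 1: Cobalt pays $3.06 × 720 = $2203.20
Slot 2: Zephyr pays $3.05 × 520 = $1586.00
Slot 3: Novara pays $2.26 × 460 = $1039.60
Total = $4828.80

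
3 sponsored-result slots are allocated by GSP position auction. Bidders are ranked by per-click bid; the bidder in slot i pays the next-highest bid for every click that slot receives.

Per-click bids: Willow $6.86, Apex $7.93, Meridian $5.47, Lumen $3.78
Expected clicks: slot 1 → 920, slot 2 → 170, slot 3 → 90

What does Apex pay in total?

Apex pays $6311.20

Ranked by bid: $7.93 (Apex) > $6.86 (Willow) > $5.47 (Meridian) > $3.78 (Lumen)
Apex holds slot 1 → pays next bid $6.86 × 920 clicks = $6311.20.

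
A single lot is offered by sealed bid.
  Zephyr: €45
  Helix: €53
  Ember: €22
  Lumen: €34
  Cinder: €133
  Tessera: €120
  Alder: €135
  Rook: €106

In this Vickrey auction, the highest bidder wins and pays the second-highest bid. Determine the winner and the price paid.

Bids in order: 135 (Alder) > 133 (Cinder) > 120 (Tessera) > 106 (Rook) > 53 (Helix) > 45 (Zephyr) > …
Alder wins with the highest bid; price is set by the runner-up at €133.

Alder pays €133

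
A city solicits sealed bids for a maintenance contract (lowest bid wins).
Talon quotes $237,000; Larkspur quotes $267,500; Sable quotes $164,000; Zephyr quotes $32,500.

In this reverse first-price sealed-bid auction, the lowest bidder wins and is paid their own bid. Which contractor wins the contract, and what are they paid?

Rule: the lowest bidder wins and is paid their own bid.
Bids in order: 32,500 (Zephyr) < 164,000 (Sable) < 237,000 (Talon) < 267,500 (Larkspur)
First-price: Zephyr is paid what they bid, $32,500.

Zephyr is paid $32,500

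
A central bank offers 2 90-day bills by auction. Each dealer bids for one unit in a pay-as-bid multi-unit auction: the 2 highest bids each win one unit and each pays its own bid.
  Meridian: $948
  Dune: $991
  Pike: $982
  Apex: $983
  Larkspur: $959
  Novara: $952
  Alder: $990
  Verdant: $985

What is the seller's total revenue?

Total revenue: $1,981

Sorting: 991 (Dune), 990 (Alder), 985 (Verdant), 983 (Apex), …
The 2 highest are Dune, Alder.
Total revenue = 991 + 990 = $1,981.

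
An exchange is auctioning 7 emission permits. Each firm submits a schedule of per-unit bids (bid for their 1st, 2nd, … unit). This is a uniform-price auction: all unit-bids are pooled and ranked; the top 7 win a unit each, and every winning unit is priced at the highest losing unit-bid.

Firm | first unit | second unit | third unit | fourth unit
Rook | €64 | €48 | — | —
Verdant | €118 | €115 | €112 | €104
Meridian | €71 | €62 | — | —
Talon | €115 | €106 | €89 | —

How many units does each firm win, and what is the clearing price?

All unit-bids, highest first — top 7: 118 (Verdant-1), 115 (Verdant-2), 115 (Talon-1), 112 (Verdant-3), 106 (Talon-2), 104 (Verdant-4), 89 (Talon-3)
Highest rejected unit-bid = €71.
Allocation: Talon 3, Verdant 4.

Talon 3, Verdant 4; clearing price €71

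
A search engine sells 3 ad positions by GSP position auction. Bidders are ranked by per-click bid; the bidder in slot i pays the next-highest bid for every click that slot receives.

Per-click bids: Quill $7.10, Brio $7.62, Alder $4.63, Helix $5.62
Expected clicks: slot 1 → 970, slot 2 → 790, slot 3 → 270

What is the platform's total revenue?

Per-click bids in order: $7.62 (Brio) > $7.10 (Quill) > $5.62 (Helix) > $4.63 (Alder)
Slot 1: Brio pays $7.10 × 970 = $6887.00
Slot 2: Quill pays $5.62 × 790 = $4439.80
Slot 3: Helix pays $4.63 × 270 = $1250.10
Total = $12576.90

Total revenue: $12576.90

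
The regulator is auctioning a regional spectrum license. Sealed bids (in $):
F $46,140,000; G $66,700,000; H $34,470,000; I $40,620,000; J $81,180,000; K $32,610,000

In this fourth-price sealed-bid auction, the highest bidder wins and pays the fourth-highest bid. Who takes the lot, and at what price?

J pays $40,620,000

Bids ranked: 81,180,000 (J) > 66,700,000 (G) > 46,140,000 (F) > 40,620,000 (I) > 34,470,000 (H) > 32,610,000 (K)
J wins; payment is bid #4 in the ranking = $40,620,000.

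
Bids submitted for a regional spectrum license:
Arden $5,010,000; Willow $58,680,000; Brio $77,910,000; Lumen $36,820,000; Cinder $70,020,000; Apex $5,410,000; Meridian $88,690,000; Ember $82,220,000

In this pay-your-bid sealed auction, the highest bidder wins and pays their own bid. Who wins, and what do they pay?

Meridian pays $88,690,000

Sorting bids: 88,690,000 (Meridian) > 82,220,000 (Ember) > 77,910,000 (Brio) > 70,020,000 (Cinder) > 58,680,000 (Willow) > 36,820,000 (Lumen) > …
Meridian has the highest bid and pays exactly that: $88,690,000.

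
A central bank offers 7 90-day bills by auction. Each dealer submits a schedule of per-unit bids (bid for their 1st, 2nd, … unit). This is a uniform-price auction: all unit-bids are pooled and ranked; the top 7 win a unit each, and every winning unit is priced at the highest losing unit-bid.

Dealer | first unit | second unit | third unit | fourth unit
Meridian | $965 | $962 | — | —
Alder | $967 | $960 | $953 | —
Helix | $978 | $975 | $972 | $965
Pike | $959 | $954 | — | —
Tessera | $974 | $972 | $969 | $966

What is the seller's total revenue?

Total revenue: $6,762

All unit-bids, highest first — top 7: 978 (Helix-1), 975 (Helix-2), 974 (Tessera-1), 972 (Helix-3), 972 (Tessera-2), 969 (Tessera-3), 967 (Alder-1)
First bid not allocated: $966.
Allocation: Alder 1, Helix 3, Tessera 3. Every unit priced at $966.
Revenue = 7 × 966 = $6,762.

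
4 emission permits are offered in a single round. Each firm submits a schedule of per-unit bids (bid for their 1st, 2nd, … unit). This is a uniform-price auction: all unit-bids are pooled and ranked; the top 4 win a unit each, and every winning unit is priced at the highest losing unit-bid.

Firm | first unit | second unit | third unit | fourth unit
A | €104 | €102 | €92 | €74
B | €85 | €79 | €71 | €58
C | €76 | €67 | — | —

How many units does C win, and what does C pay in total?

Merging the schedules and taking the best 4: 104 (A-1), 102 (A-2), 92 (A-3), 85 (B-1)
Highest rejected unit-bid = €79.
C wins 0 unit(s) at €79 each.

C: 0 units, pays €0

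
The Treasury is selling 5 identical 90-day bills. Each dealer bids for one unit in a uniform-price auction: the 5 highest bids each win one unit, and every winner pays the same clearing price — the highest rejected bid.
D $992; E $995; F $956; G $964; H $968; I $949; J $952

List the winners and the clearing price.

Ordering the bids: 995 (E), 992 (D), 968 (H), 964 (G), 956 (F), 952 (J), 949 (I)
The 5 highest are E, D, H, G, F.
First losing bid is J's $952, which sets the uniform price.

E, D, H, G, F; each pays $952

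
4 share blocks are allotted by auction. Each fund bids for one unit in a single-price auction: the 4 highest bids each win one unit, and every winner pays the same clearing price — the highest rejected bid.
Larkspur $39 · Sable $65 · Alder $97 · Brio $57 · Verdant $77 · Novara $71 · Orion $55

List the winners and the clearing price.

Alder, Verdant, Novara, Sable; each pays $57

Sorting: 97 (Alder), 77 (Verdant), 71 (Novara), 65 (Sable), 57 (Brio), 55 (Orion), …
The 4 highest are Alder, Verdant, Novara, Sable.
First losing bid is Brio's $57, which sets the uniform price.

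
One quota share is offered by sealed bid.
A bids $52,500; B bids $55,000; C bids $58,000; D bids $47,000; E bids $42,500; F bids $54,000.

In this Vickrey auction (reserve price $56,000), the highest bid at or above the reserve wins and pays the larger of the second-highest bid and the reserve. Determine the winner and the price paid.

Sorting bids: 58,000 (C) > 55,000 (B) > 54,000 (F) > 52,500 (A) > 47,000 (D) > 42,500 (E)
C has the top bid at or above the reserve ($58,000).
max(second-highest $55,000, reserve $56,000) = $56,000.

C pays $56,000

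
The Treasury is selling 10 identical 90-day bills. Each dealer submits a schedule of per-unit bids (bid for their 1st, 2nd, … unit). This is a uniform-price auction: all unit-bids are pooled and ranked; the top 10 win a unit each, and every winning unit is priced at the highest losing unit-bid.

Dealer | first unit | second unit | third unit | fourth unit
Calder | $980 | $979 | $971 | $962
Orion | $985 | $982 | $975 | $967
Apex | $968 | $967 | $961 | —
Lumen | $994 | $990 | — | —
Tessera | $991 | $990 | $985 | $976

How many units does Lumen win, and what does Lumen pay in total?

Lumen: 2 units, pays $1,950

Pooled unit-bids ranked (top 10): 994 (Lumen-1), 991 (Tessera-1), 990 (Lumen-2), 990 (Tessera-2), 985 (Orion-1), 985 (Tessera-3), 982 (Orion-2), 980 (Calder-1), 979 (Calder-2), 976 (Tessera-4)
Highest rejected unit-bid = $975.
Lumen wins 2 unit(s) at $975 each.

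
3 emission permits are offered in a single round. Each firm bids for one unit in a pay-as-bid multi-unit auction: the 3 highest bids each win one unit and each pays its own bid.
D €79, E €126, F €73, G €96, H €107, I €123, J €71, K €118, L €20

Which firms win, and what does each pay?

Ordering the bids: 126 (E), 123 (I), 118 (K), 107 (H), 96 (G), …
Winners (3 units): E, I, K.
Each winner pays its own bid: E €126, I €123, K €118.

E €126, I €123, K €118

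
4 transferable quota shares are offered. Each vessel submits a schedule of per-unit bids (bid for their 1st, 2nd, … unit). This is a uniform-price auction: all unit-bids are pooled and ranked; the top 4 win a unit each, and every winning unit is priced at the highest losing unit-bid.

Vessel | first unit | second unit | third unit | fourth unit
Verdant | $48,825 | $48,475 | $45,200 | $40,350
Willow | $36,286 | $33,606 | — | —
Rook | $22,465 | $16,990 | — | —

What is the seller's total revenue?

Total revenue: $145,144

Pooled unit-bids ranked (top 4): 48,825 (Verdant-1), 48,475 (Verdant-2), 45,200 (Verdant-3), 40,350 (Verdant-4)
The (k+1)-th unit-bid is $36,286.
Allocation: Verdant 4. Every unit priced at $36,286.
Revenue = 4 × 36,286 = $145,144.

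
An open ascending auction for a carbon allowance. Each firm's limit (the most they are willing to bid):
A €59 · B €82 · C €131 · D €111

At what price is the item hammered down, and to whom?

C wins at €111

Limits ranked: 131 (C) > 111 (D) > 82 (B) > 59 (A)
D is the last rival to drop out, at €111; C remains and wins at that price.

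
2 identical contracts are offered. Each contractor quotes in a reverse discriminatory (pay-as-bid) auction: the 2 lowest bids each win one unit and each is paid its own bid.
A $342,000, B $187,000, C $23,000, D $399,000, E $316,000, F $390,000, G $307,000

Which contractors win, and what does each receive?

C $23,000, B $187,000

Bids ranked low→high: 23,000 (C), 187,000 (B), 307,000 (G), 316,000 (E), …
The 2 lowest are C, B.
Each winner is paid its own bid: C $23,000, B $187,000.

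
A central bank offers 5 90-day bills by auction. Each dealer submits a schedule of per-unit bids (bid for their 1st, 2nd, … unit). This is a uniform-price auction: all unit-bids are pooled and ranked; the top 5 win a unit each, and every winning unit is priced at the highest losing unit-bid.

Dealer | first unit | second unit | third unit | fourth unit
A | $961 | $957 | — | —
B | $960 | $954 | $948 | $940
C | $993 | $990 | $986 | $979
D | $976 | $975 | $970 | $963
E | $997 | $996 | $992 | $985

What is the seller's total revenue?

Merging the schedules and taking the best 5: 997 (E-1), 996 (E-2), 993 (C-1), 992 (E-3), 990 (C-2)
First bid not allocated: $986.
Allocation: C 2, E 3. Every unit priced at $986.
Revenue = 5 × 986 = $4,930.

Total revenue: $4,930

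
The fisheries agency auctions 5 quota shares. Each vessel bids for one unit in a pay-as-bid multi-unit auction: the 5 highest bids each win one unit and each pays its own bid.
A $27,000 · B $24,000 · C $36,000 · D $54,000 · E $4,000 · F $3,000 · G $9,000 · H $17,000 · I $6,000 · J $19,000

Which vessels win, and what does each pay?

Bids ranked high→low: 54,000 (D), 36,000 (C), 27,000 (A), 24,000 (B), 19,000 (J), 17,000 (H), 9,000 (G), …
Winners (5 units): D, C, A, B, J.
Each winner pays its own bid: D $54,000, C $36,000, A $27,000, B $24,000, J $19,000.

D $54,000, C $36,000, A $27,000, B $24,000, J $19,000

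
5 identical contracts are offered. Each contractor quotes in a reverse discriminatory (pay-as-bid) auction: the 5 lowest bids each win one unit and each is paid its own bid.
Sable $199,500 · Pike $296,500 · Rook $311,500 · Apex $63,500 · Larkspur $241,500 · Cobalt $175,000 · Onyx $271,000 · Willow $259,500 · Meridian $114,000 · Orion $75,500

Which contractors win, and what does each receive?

Apex $63,500, Orion $75,500, Meridian $114,000, Cobalt $175,000, Sable $199,500

Bids ranked low→high: 63,500 (Apex), 75,500 (Orion), 114,000 (Meridian), 175,000 (Cobalt), 199,500 (Sable), 241,500 (Larkspur), 259,500 (Willow), …
Winners (5 units): Apex, Orion, Meridian, Cobalt, Sable.
Each winner is paid its own bid: Apex $63,500, Orion $75,500, Meridian $114,000, Cobalt $175,000, Sable $199,500.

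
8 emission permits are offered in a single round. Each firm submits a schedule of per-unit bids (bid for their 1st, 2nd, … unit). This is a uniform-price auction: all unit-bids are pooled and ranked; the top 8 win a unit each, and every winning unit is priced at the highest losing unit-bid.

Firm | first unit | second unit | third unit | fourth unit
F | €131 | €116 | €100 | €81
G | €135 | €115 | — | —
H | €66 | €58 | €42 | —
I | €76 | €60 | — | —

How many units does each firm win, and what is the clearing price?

Pooled unit-bids ranked (top 8): 135 (G-1), 131 (F-1), 116 (F-2), 115 (G-2), 100 (F-3), 81 (F-4), 76 (I-1), 66 (H-1)
Highest rejected unit-bid = €60.
Allocation: F 4, G 2, H 1, I 1.

F 4, G 2, H 1, I 1; clearing price €60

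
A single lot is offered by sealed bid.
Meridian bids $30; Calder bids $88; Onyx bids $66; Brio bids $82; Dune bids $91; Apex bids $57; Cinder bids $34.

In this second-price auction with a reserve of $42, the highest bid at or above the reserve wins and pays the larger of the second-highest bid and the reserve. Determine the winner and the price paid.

Bids in order: 91 (Dune) > 88 (Calder) > 82 (Brio) > 66 (Onyx) > 57 (Apex) > 34 (Cinder) > …
Highest eligible bid: Dune at $91.
max(second-highest $88, reserve $42) = $88; the reserve does not bind.

Dune pays $88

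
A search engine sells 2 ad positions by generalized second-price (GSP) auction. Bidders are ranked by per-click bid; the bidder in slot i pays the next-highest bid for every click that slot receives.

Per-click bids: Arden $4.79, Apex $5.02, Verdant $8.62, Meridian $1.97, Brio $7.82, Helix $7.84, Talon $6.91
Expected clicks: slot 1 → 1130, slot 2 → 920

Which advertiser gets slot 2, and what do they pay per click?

Helix; $7.82 per click

Sorting advertisers: $8.62 (Verdant) > $7.84 (Helix) > $7.82 (Brio) > …
Slot 2 goes to the second-ranked bidder, Helix, who pays the next bid down: $7.82/click.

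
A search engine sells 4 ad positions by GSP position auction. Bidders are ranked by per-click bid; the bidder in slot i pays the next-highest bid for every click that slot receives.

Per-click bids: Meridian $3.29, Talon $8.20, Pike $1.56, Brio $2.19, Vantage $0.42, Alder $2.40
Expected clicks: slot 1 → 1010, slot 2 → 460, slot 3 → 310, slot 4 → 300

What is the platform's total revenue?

Sorting advertisers: $8.20 (Talon) > $3.29 (Meridian) > $2.40 (Alder) > $2.19 (Brio) > $1.56 (Pike) > …
Slot 1: Talon pays $3.29 × 1010 = $3322.90
Slot 2: Meridian pays $2.40 × 460 = $1104.00
Slot 3: Alder pays $2.19 × 310 = $678.90
Slot 4: Brio pays $1.56 × 300 = $468.00
Total = $5573.80

Total revenue: $5573.80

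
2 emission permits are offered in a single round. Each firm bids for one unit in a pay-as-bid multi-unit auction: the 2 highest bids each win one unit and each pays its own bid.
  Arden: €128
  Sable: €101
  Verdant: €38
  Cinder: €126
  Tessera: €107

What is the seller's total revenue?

Total revenue: €254

Sorting: 128 (Arden), 126 (Cinder), 107 (Tessera), 101 (Sable), …
Winners (2 units): Arden, Cinder.
Total revenue = 128 + 126 = €254.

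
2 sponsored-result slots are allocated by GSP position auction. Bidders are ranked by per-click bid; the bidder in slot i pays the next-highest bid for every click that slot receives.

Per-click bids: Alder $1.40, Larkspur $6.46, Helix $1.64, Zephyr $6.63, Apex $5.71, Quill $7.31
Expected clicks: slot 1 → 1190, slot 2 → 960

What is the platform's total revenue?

Total revenue: $14091.30

Sorting advertisers: $7.31 (Quill) > $6.63 (Zephyr) > $6.46 (Larkspur) > …
Slot 1: Quill pays $6.63 × 1190 = $7889.70
Slot 2: Zephyr pays $6.46 × 960 = $6201.60
Total = $14091.30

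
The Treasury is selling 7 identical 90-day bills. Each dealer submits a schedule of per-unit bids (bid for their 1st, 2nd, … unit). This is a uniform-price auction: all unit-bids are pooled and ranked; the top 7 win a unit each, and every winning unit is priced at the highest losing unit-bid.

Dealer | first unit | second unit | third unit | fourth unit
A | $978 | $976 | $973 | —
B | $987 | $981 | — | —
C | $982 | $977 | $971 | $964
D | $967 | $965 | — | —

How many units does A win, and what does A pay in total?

A: 3 units, pays $2,913

Merging the schedules and taking the best 7: 987 (B-1), 982 (C-1), 981 (B-2), 978 (A-1), 977 (C-2), 976 (A-2), 973 (A-3)
Highest rejected unit-bid = $971.
A wins 3 unit(s) at $971 each.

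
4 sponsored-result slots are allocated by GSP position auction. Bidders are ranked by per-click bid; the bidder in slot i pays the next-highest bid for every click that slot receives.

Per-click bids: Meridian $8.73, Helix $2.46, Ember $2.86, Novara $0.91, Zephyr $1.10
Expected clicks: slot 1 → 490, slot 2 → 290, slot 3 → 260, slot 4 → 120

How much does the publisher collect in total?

Per-click bids in order: $8.73 (Meridian) > $2.86 (Ember) > $2.46 (Helix) > $1.10 (Zephyr) > $0.91 (Novara)
Slot 1: Meridian pays $2.86 × 490 = $1401.40
Slot 2: Ember pays $2.46 × 290 = $713.40
Slot 3: Helix pays $1.10 × 260 = $286.00
Slot 4: Zephyr pays $0.91 × 120 = $109.20
Total = $2510.00

Total revenue: $2510.00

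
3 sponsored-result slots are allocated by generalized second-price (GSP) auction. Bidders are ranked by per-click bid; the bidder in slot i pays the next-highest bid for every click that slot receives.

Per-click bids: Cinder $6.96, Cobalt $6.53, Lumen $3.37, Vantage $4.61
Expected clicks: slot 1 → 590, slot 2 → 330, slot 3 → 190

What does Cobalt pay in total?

Sorting advertisers: $6.96 (Cinder) > $6.53 (Cobalt) > $4.61 (Vantage) > $3.37 (Lumen)
Cobalt holds slot 2 → pays next bid $4.61 × 330 clicks = $1521.30.

Cobalt pays $1521.30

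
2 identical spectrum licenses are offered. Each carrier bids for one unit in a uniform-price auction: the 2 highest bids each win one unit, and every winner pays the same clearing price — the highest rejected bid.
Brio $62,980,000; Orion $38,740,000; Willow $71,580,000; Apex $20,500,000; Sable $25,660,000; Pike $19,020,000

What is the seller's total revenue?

Total revenue: $77,480,000

Ordering the bids: 71,580,000 (Willow), 62,980,000 (Brio), 38,740,000 (Orion), 25,660,000 (Sable), …
Winners (2 units): Willow, Brio.
Clearing price = highest rejected bid = $38,740,000.
Total revenue = 2 × $38,740,000 = $77,480,000.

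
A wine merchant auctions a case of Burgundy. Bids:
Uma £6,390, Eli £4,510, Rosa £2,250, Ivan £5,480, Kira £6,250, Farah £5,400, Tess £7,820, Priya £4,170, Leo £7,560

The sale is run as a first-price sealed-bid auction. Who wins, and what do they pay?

Sorting bids: 7,820 (Tess) > 7,560 (Leo) > 6,390 (Uma) > 6,250 (Kira) > 5,480 (Ivan) > 5,400 (Farah) > …
Tess is highest → pays own bid, £7,820.

Tess pays £7,820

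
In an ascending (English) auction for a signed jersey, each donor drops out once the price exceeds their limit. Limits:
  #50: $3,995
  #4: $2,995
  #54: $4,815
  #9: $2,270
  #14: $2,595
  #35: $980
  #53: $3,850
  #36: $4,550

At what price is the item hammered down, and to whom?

Ascending (English) auction: the price rises until one bidder remains; the winner pays the price at which the last rival dropped out.
Sorting limits: 4,815 (#54) > 4,550 (#36) > 3,995 (#50) > 3,850 (#53) > 2,995 (#4) > 2,595 (#14) > …
Once the price passes $4,550, only #54 is left; the hammer falls at #36's limit of $4,550.

#54 wins at $4,550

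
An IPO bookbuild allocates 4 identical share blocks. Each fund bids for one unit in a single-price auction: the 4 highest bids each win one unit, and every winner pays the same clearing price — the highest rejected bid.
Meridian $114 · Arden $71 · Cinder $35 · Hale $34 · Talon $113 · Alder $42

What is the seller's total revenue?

Bids ranked high→low: 114 (Meridian), 113 (Talon), 71 (Arden), 42 (Alder), 35 (Cinder), 34 (Hale)
Top 4: Meridian, Talon, Arden, Alder.
Clearing price = highest rejected bid = $35.
Total revenue = 4 × $35 = $140.

Total revenue: $140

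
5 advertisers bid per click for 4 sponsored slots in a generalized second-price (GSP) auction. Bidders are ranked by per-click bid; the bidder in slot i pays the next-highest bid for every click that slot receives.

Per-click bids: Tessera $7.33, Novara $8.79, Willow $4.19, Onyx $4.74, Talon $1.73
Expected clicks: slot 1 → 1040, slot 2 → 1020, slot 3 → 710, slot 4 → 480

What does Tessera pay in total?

Ranked by bid: $8.79 (Novara) > $7.33 (Tessera) > $4.74 (Onyx) > $4.19 (Willow) > $1.73 (Talon)
Tessera holds slot 2 → pays next bid $4.74 × 1020 clicks = $4834.80.

Tessera pays $4834.80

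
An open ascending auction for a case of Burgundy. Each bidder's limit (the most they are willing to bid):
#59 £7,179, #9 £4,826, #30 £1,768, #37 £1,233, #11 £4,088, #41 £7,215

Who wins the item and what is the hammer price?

#41 wins at £7,179

Open ascending-bid auction: the price rises until one bidder remains; the winner pays the price at which the last rival dropped out.
Sorting limits: 7,215 (#41) > 7,179 (#59) > 4,826 (#9) > 4,088 (#11) > 1,768 (#30) > 1,233 (#37)
Bidding ends when #59 exits at £7,179; #41 takes it.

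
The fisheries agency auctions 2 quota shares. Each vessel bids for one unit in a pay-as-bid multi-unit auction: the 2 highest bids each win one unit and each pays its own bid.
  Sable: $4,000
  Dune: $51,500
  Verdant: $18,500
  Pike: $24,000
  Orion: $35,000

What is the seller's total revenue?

Total revenue: $86,500

Sorting: 51,500 (Dune), 35,000 (Orion), 24,000 (Pike), 18,500 (Verdant), …
Top 2: Dune, Orion.
Total revenue = 51,500 + 35,000 = $86,500.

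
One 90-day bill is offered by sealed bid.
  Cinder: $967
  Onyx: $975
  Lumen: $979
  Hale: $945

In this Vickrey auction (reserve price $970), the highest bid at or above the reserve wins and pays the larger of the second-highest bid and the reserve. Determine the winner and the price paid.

Lumen pays $975

Sorting bids: 979 (Lumen) > 975 (Onyx) > 967 (Cinder) > 945 (Hale)
Highest eligible bid: Lumen at $979.
Second-highest bid $975 exceeds the reserve $970 → payment $975.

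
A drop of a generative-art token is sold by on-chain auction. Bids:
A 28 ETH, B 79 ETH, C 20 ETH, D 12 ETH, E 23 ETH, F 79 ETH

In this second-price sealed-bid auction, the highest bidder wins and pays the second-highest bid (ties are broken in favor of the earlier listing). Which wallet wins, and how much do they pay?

B pays 79 ETH

Second-price sealed-bid auction: the highest bidder wins and pays the second-highest bid.
Sorting bids: 79 (B) > 79 (F) > 28 (A) > 23 (E) > 20 (C) > 12 (D)
Tie at 79 ETH → B wins by tie-break.
B wins with the highest bid; price is set by the runner-up at 79 ETH.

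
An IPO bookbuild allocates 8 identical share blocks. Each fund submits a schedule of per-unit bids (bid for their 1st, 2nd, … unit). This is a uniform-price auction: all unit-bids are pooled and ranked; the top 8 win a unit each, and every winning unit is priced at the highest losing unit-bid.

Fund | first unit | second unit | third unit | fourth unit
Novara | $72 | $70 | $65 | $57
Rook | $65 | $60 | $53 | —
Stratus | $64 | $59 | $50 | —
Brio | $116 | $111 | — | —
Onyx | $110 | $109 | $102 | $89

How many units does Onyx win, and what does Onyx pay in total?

Pooled unit-bids ranked (top 8): 116 (Brio-1), 111 (Brio-2), 110 (Onyx-1), 109 (Onyx-2), 102 (Onyx-3), 89 (Onyx-4), 72 (Novara-1), 70 (Novara-2)
The (k+1)-th unit-bid is $65.
Onyx wins 4 unit(s) at $65 each.

Onyx: 4 units, pays $260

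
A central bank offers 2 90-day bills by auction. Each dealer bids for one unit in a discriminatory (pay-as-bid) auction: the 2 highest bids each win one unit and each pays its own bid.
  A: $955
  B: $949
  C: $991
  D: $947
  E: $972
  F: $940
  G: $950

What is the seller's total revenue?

Total revenue: $1,963

Bids ranked high→low: 991 (C), 972 (E), 955 (A), 950 (G), …
Winners (2 units): C, E.
Total revenue = 991 + 972 = $1,963.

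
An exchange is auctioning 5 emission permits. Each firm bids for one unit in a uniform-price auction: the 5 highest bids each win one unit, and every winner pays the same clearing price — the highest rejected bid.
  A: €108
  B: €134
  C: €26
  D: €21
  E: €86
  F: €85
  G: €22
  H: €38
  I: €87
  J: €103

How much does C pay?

Bids ranked high→low: 134 (B), 108 (A), 103 (J), 87 (I), 86 (E), 85 (F), 38 (H), …
Winners (5 units): B, A, J, I, E.
Clearing price = highest rejected bid = €85.
C does not win → pays €0.

C pays €0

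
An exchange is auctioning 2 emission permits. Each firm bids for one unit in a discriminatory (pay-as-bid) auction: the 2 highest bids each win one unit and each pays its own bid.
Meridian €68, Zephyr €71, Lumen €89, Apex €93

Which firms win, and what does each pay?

Ordering the bids: 93 (Apex), 89 (Lumen), 71 (Zephyr), 68 (Meridian)
Winners (2 units): Apex, Lumen.
Each winner pays its own bid: Apex €93, Lumen €89.

Apex €93, Lumen €89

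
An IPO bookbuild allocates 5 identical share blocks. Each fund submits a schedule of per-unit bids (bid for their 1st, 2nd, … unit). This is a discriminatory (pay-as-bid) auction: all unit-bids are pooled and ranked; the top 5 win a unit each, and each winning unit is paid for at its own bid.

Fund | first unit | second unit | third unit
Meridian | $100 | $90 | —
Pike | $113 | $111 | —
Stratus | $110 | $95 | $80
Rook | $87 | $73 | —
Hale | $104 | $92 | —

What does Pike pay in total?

Pike pays $224

All unit-bids, highest first — top 5: 113 (Pike-1), 111 (Pike-2), 110 (Stratus-1), 104 (Hale-1), 100 (Meridian-1)
Next rejected bid: $95 (not a price — pay-as-bid).
Pike's winning unit-bids: 113 + 111 = $224.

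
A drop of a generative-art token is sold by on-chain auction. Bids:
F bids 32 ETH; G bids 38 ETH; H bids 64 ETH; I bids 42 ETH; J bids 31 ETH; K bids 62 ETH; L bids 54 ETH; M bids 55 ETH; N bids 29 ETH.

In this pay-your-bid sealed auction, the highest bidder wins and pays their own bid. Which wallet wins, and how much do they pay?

Pay-your-bid sealed auction: the highest bidder wins and pays their own bid.
Bids ranked: 64 (H) > 62 (K) > 55 (M) > 54 (L) > 42 (I) > 38 (G) > …
H is highest → pays own bid, 64 ETH.

H pays 64 ETH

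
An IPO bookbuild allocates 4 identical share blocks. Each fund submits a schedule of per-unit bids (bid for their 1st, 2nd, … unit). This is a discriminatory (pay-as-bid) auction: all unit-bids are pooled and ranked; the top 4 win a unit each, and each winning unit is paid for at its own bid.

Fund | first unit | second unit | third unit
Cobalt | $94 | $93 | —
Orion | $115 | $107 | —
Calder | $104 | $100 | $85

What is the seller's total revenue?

Total revenue: $426

Merging the schedules and taking the best 4: 115 (Orion-1), 107 (Orion-2), 104 (Calder-1), 100 (Calder-2)
Next rejected bid: $94 (not a price — pay-as-bid).
Each winning unit pays its own bid.
Revenue = 115 + 107 + 104 + 100 = $426.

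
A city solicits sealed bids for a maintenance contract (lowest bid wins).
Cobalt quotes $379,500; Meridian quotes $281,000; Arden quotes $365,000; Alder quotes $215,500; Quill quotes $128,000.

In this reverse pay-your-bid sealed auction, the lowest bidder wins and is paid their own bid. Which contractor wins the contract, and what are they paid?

Quill is paid $128,000

Rule: the lowest bidder wins and is paid their own bid.
Bids in order: 128,000 (Quill) < 215,500 (Alder) < 281,000 (Meridian) < 365,000 (Arden) < 379,500 (Cobalt)
First-price: Quill is paid what they bid, $128,000.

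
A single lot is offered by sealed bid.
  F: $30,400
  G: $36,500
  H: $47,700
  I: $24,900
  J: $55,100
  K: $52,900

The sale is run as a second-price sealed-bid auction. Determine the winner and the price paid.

J pays $52,900

Bids in order: 55,100 (J) > 52,900 (K) > 47,700 (H) > 36,500 (G) > 30,400 (F) > 24,900 (I)
J is highest; pays the second-highest bid, $52,900.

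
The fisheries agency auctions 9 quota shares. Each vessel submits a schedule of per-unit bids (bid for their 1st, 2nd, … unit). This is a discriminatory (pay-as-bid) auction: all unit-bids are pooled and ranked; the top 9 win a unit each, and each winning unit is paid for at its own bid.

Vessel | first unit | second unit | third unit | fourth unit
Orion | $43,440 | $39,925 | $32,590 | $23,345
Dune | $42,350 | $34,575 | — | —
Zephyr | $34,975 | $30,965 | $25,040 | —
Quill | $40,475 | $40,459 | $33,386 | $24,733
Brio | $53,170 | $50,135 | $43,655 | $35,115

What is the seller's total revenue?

Total revenue: $388,724

Merging the schedules and taking the best 9: 53,170 (Brio-1), 50,135 (Brio-2), 43,655 (Brio-3), 43,440 (Orion-1), 42,350 (Dune-1), 40,475 (Quill-1), 40,459 (Quill-2), 39,925 (Orion-2), 35,115 (Brio-4)
Next rejected bid: $34,975 (not a price — pay-as-bid).
Each winning unit pays its own bid.
Revenue = 53,170 + 50,135 + 43,655 + 43,440 + 42,350 + 40,475 + 40,459 + 39,925 + 35,115 = $388,724.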